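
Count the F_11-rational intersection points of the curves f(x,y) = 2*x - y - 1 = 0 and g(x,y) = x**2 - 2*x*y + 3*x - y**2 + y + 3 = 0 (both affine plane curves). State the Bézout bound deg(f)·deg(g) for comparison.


Common zeros: ∅; count = 0; Bézout bound = 2.

deg(f) = 1, deg(g) = 2, so Bézout bound = 2.
Scan x ∈ F_11. For each x, list the y ∈ F_11 with f(x, y) ≡ 0 and those with g(x, y) ≡ 0 (mod 11); the common zeros in that column are the intersection.
  x = 0: f ≡ 0 at y ∈ {10}; g ≡ 0 at y ∈ ∅; common: ∅.
  x = 1: f ≡ 0 at y ∈ {1}; g ≡ 0 at y ∈ ∅; common: ∅.
  x = 2: f ≡ 0 at y ∈ {3}; g ≡ 0 at y ∈ ∅; common: ∅.
  x = 3: f ≡ 0 at y ∈ {5}; g ≡ 0 at y ∈ ∅; common: ∅.
  x = 4: f ≡ 0 at y ∈ {7}; g ≡ 0 at y ∈ ∅; common: ∅.
  x = 5: f ≡ 0 at y ∈ {9}; g ≡ 0 at y ∈ {1}; common: ∅.
  x = 6: f ≡ 0 at y ∈ {0}; g ≡ 0 at y ∈ ∅; common: ∅.
  x = 7: f ≡ 0 at y ∈ {2}; g ≡ 0 at y ∈ ∅; common: ∅.
  x = 8: f ≡ 0 at y ∈ {4}; g ≡ 0 at y ∈ ∅; common: ∅.
  x = 9: f ≡ 0 at y ∈ {6}; g ≡ 0 at y ∈ ∅; common: ∅.
  x = 10: f ≡ 0 at y ∈ {8}; g ≡ 0 at y ∈ ∅; common: ∅.
Collecting: common zeros = ∅, so the count is 0.
Comparison with the Bézout bound: 0 ≤ 2 = deg(f)·deg(g), as expected for curves with no common component (the affine F_11-count falls short of the bound because intersections may lie at infinity, over extension fields, or carry multiplicity).


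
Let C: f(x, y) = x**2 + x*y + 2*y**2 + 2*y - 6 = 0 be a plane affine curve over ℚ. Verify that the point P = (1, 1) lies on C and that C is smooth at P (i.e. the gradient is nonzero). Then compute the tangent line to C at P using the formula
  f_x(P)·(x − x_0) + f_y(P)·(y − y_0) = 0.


Tangent line at P: 3*x + 7*y - 10 = 0.

Step 1: f(1, 1) = 0, so P lies on C.
Step 2: partial derivatives
  f_x(x, y) = 2*x + y, f_y(x, y) = x + 4*y + 2.
  f_x(P) = 3, f_y(P) = 7 (gradient nonzero, so P is smooth).
Step 3: tangent line at P: 3·(x − 1) + 7·(y − 1) = 0.
Expanding: 3*x + 7*y - 10 = 0.


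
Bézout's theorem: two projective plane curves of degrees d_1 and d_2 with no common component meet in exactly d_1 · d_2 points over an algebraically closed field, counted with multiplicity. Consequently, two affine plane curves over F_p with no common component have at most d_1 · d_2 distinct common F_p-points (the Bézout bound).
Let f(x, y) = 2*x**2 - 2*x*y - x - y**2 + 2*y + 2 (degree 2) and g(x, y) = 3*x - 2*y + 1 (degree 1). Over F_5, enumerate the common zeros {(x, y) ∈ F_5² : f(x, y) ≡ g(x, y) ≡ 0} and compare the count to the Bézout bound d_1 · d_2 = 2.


Common zeros: {(2, 1), (4, 4)}; count = 2; Bézout bound = 2.

deg(f) = 2, deg(g) = 1, so Bézout bound = 2.
Scan x ∈ F_5. For each x, list the y ∈ F_5 with f(x, y) ≡ 0 and those with g(x, y) ≡ 0 (mod 5); the common zeros in that column are the intersection.
  x = 0: f ≡ 0 at y ∈ ∅; g ≡ 0 at y ∈ {3}; common: ∅.
  x = 1: f ≡ 0 at y ∈ ∅; g ≡ 0 at y ∈ {2}; common: ∅.
  x = 2: f ≡ 0 at y ∈ {1, 2}; g ≡ 0 at y ∈ {1}; common: {1}.
  x = 3: f ≡ 0 at y ∈ {2, 4}; g ≡ 0 at y ∈ {0}; common: ∅.
  x = 4: f ≡ 0 at y ∈ {0, 4}; g ≡ 0 at y ∈ {4}; common: {4}.
Collecting: common zeros = {(2, 1), (4, 4)}, so the count is 2.
Comparison with the Bézout bound: 2 ≤ 2 = deg(f)·deg(g), as expected for curves with no common component (the bound is attained).


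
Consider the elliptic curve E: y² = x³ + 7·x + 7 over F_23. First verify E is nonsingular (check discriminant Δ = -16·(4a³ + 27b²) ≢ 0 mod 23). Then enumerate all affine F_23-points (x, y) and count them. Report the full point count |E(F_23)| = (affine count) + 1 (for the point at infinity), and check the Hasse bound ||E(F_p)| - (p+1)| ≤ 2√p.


Affine points = {(2, 11), (2, 12), (3, 3), (3, 20), (5, 11), (5, 12), (6, 9), (6, 14), (7, 10), (7, 13), (8, 0), (11, 9), (11, 14), (12, 5), (12, 18), (13, 8), (13, 15), (16, 11), (16, 12), (17, 5), (17, 18), (18, 10), (18, 13), (21, 10), (21, 13)}; affine count = 25; |E(F_23)| = 26.

Discriminant check: Δ ∝ 4a³ + 27b² = 4·7³ + 27·7² = 4·343 + 27·49 ≡ 4 (mod 23). Nonzero ⇒ E is nonsingular.
For each x ∈ F_23, compute rhs = x³ + 7·x + 7 mod 23, then count y ∈ F_23 with y² ≡ rhs.
  x = 0: rhs = 7, matching y values: none (0 points).
  x = 1: rhs = 15, matching y values: none (0 points).
  x = 2: rhs = 6, matching y values: 11, 12 (2 points).
  x = 3: rhs = 9, matching y values: 3, 20 (2 points).
  x = 4: rhs = 7, matching y values: none (0 points).
  x = 5: rhs = 6, matching y values: 11, 12 (2 points).
  x = 6: rhs = 12, matching y values: 9, 14 (2 points).
  x = 7: rhs = 8, matching y values: 10, 13 (2 points).
  x = 8: rhs = 0, matching y values: 0 (1 points).
  x = 9: rhs = 17, matching y values: none (0 points).
  x = 10: rhs = 19, matching y values: none (0 points).
  x = 11: rhs = 12, matching y values: 9, 14 (2 points).
  x = 12: rhs = 2, matching y values: 5, 18 (2 points).
  x = 13: rhs = 18, matching y values: 8, 15 (2 points).
  x = 14: rhs = 20, matching y values: none (0 points).
  x = 15: rhs = 14, matching y values: none (0 points).
  x = 16: rhs = 6, matching y values: 11, 12 (2 points).
  x = 17: rhs = 2, matching y values: 5, 18 (2 points).
  x = 18: rhs = 8, matching y values: 10, 13 (2 points).
  x = 19: rhs = 7, matching y values: none (0 points).
  x = 20: rhs = 5, matching y values: none (0 points).
  x = 21: rhs = 8, matching y values: 10, 13 (2 points).
  x = 22: rhs = 22, matching y values: none (0 points).
Total affine count: 25.
Full point count |E(F_23)| = 25 + 1 = 26.
Hasse bound: |26 − (23+1)| = |2| = 2 ≤ 2√23 ≈ 9.5917 ✓.


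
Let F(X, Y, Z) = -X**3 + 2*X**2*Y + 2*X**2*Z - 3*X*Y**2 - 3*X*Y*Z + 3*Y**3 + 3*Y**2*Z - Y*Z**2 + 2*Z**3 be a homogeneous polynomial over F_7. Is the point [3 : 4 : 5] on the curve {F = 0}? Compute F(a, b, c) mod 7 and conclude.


F(3,4,5) ≡ 1 (mod 7); P is NOT on the curve.

Evaluate F(3, 4, 5) term-by-term (mod 7).
  -X**3 ↦ -1·27·1·1 = -27
  2*X**2*Y ↦ 2·9·4·1 = 72
  2*X**2*Z ↦ 2·9·1·5 = 90
  -3*X*Y**2 ↦ -3·3·16·1 = -144
  -3*X*Y*Z ↦ -3·3·4·5 = -180
  3*Y**3 ↦ 3·1·64·1 = 192
  3*Y**2*Z ↦ 3·1·16·5 = 240
  -Y*Z**2 ↦ -1·1·4·25 = -100
  2*Z**3 ↦ 2·1·1·125 = 250
Sum: F(3, 4, 5) = (-27) + (72) + (90) + (-144) + (-180) + (192) + (240) + (-100) + (250) = 393.
Reducing mod 7: 393 ≡ 1 (mod 7).
Since F(a, b, c) ≡ 1 ≠ 0 (mod 7), P does NOT lie on the curve.


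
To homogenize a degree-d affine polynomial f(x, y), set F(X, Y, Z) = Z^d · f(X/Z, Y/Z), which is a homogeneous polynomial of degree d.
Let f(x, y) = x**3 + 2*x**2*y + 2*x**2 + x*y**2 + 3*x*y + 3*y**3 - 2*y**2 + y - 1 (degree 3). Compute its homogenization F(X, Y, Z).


F(X, Y, Z) = X**3 + 2*X**2*Y + 2*X**2*Z + X*Y**2 + 3*X*Y*Z + 3*Y**3 - 2*Y**2*Z + Y*Z**2 - Z**3

deg(f) = 3.
Substitute x = X/Z, y = Y/Z into f, then multiply by Z^3.
  monomial 1·x^3·y^0 ↦ 1·X^3·Y^0·Z^0.
  monomial 2·x^2·y^1 ↦ 2·X^2·Y^1·Z^0.
  monomial 2·x^2·y^0 ↦ 2·X^2·Y^0·Z^1.
  monomial 1·x^1·y^2 ↦ 1·X^1·Y^2·Z^0.
  monomial 3·x^1·y^1 ↦ 3·X^1·Y^1·Z^1.
  monomial 3·x^0·y^3 ↦ 3·X^0·Y^3·Z^0.
  monomial -2·x^0·y^2 ↦ -2·X^0·Y^2·Z^1.
  monomial 1·x^0·y^1 ↦ 1·X^0·Y^1·Z^2.
  monomial -1·x^0·y^0 ↦ -1·X^0·Y^0·Z^3.
Collecting: F(X, Y, Z) = X**3 + 2*X**2*Y + 2*X**2*Z + X*Y**2 + 3*X*Y*Z + 3*Y**3 - 2*Y**2*Z + Y*Z**2 - Z**3.


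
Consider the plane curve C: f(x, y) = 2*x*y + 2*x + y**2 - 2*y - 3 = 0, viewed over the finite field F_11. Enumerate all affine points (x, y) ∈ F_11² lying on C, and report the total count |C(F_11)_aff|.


Affine F_11-points: {(0, 3), (0, 10), (1, 1), (1, 10), (2, 10), (3, 8), (3, 10), (4, 6), (4, 10), (5, 4), (5, 10), (6, 2), (6, 10), (7, 0), (7, 10), (8, 9), (8, 10), (9, 7), (9, 10), (10, 5), (10, 10)}; count = 21.

For each of the 121 pairs (x, y) ∈ F_11², evaluate f(x, y) mod 11. Record the zeros.
  x = 0: [0↦8, 1↦7, 2↦8, 3↦0, 4↦5, 5↦1, 6↦10, 7↦10, 8↦1, 9↦5, 10↦0]  zeros at y ∈ {3, 10}
  x = 1: [0↦10, 1↦0, 2↦3, 3↦8, 4↦4, 5↦2, 6↦2, 7↦4, 8↦8, 9↦3, 10↦0]  zeros at y ∈ {1, 10}
  x = 2: [0↦1, 1↦4, 2↦9, 3↦5, 4↦3, 5↦3, 6↦5, 7↦9, 8↦4, 9↦1, 10↦0]  zeros at y ∈ {10}
  x = 3: [0↦3, 1↦8, 2↦4, 3↦2, 4↦2, 5↦4, 6↦8, 7↦3, 8↦0, 9↦10, 10↦0]  zeros at y ∈ {8, 10}
  x = 4: [0↦5, 1↦1, 2↦10, 3↦10, 4↦1, 5↦5, 6↦0, 7↦8, 8↦7, 9↦8, 10↦0]  zeros at y ∈ {6, 10}
  x = 5: [0↦7, 1↦5, 2↦5, 3↦7, 4↦0, 5↦6, 6↦3, 7↦2, 8↦3, 9↦6, 10↦0]  zeros at y ∈ {4, 10}
  x = 6: [0↦9, 1↦9, 2↦0, 3↦4, 4↦10, 5↦7, 6↦6, 7↦7, 8↦10, 9↦4, 10↦0]  zeros at y ∈ {2, 10}
  x = 7: [0↦0, 1↦2, 2↦6, 3↦1, 4↦9, 5↦8, 6↦9, 7↦1, 8↦6, 9↦2, 10↦0]  zeros at y ∈ {0, 10}
  x = 8: [0↦2, 1↦6, 2↦1, 3↦9, 4↦8, 5↦9, 6↦1, 7↦6, 8↦2, 9↦0, 10↦0]  zeros at y ∈ {9, 10}
  x = 9: [0↦4, 1↦10, 2↦7, 3↦6, 4↦7, 5↦10, 6↦4, 7↦0, 8↦9, 9↦9, 10↦0]  zeros at y ∈ {7, 10}
  x = 10: [0↦6, 1↦3, 2↦2, 3↦3, 4↦6, 5↦0, 6↦7, 7↦5, 8↦5, 9↦7, 10↦0]  zeros at y ∈ {5, 10}
Collecting zeros: affine points = {(0, 3), (0, 10), (1, 1), (1, 10), (2, 10), (3, 8), (3, 10), (4, 6), (4, 10), (5, 4), (5, 10), (6, 2), (6, 10), (7, 0), (7, 10), (8, 9), (8, 10), (9, 7), (9, 10), (10, 5), (10, 10)}.
Total count |C(F_11)_aff| = 21.


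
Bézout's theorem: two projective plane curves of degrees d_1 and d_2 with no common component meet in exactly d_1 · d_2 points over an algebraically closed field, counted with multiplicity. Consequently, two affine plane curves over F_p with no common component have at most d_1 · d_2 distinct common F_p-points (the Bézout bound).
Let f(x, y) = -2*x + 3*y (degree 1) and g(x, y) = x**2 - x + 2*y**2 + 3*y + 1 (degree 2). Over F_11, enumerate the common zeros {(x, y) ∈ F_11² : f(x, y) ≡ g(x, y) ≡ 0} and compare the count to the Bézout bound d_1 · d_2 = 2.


Common zeros: ∅; count = 0; Bézout bound = 2.

deg(f) = 1, deg(g) = 2, so Bézout bound = 2.
Scan x ∈ F_11. For each x, list the y ∈ F_11 with f(x, y) ≡ 0 and those with g(x, y) ≡ 0 (mod 11); the common zeros in that column are the intersection.
  x = 0: f ≡ 0 at y ∈ {0}; g ≡ 0 at y ∈ {5, 10}; common: ∅.
  x = 1: f ≡ 0 at y ∈ {8}; g ≡ 0 at y ∈ {5, 10}; common: ∅.
  x = 2: f ≡ 0 at y ∈ {5}; g ≡ 0 at y ∈ ∅; common: ∅.
  x = 3: f ≡ 0 at y ∈ {2}; g ≡ 0 at y ∈ ∅; common: ∅.
  x = 4: f ≡ 0 at y ∈ {10}; g ≡ 0 at y ∈ {7, 8}; common: ∅.
  x = 5: f ≡ 0 at y ∈ {7}; g ≡ 0 at y ∈ ∅; common: ∅.
  x = 6: f ≡ 0 at y ∈ {4}; g ≡ 0 at y ∈ {6, 9}; common: ∅.
  x = 7: f ≡ 0 at y ∈ {1}; g ≡ 0 at y ∈ ∅; common: ∅.
  x = 8: f ≡ 0 at y ∈ {9}; g ≡ 0 at y ∈ {7, 8}; common: ∅.
  x = 9: f ≡ 0 at y ∈ {6}; g ≡ 0 at y ∈ ∅; common: ∅.
  x = 10: f ≡ 0 at y ∈ {3}; g ≡ 0 at y ∈ ∅; common: ∅.
Collecting: common zeros = ∅, so the count is 0.
Comparison with the Bézout bound: 0 ≤ 2 = deg(f)·deg(g), as expected for curves with no common component (the affine F_11-count falls short of the bound because intersections may lie at infinity, over extension fields, or carry multiplicity).


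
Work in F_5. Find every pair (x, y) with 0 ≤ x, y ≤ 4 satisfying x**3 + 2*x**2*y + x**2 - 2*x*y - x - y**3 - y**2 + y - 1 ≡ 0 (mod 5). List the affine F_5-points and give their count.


Affine F_5-points: {(1, 0), (1, 2), (3, 3), (4, 0), (4, 4)}; count = 5.

For each of the 25 pairs (x, y) ∈ F_5², evaluate f(x, y) mod 5. Record the zeros.
  x = 0: [0↦4, 1↦3, 2↦4, 3↦1, 4↦3]  zeros at y ∈ ∅
  x = 1: [0↦0, 1↦4, 2↦0, 3↦2, 4↦4]  zeros at y ∈ {0, 2}
  x = 2: [0↦4, 1↦2, 2↦2, 3↦3, 4↦4]  zeros at y ∈ ∅
  x = 3: [0↦2, 1↦3, 2↦1, 3↦0, 4↦4]  zeros at y ∈ {3}
  x = 4: [0↦0, 1↦3, 2↦3, 3↦4, 4↦0]  zeros at y ∈ {0, 4}
Collecting zeros: affine points = {(1, 0), (1, 2), (3, 3), (4, 0), (4, 4)}.
Total count |C(F_5)_aff| = 5.


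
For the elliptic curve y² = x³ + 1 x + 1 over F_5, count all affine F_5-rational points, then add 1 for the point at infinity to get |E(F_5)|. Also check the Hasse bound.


Affine points = {(0, 1), (0, 4), (2, 1), (2, 4), (3, 1), (3, 4), (4, 2), (4, 3)}; affine count = 8; |E(F_5)| = 9.

Discriminant check: Δ ∝ 4a³ + 27b² = 4·1³ + 27·1² = 4·1 + 27·1 ≡ 1 (mod 5). Nonzero ⇒ E is nonsingular.
For each x ∈ F_5, compute rhs = x³ + 1·x + 1 mod 5, then count y ∈ F_5 with y² ≡ rhs.
  x = 0: rhs = 1, matching y values: 1, 4 (2 points).
  x = 1: rhs = 3, matching y values: none (0 points).
  x = 2: rhs = 1, matching y values: 1, 4 (2 points).
  x = 3: rhs = 1, matching y values: 1, 4 (2 points).
  x = 4: rhs = 4, matching y values: 2, 3 (2 points).
Total affine count: 8.
Full point count |E(F_5)| = 8 + 1 = 9.
Hasse bound: |9 − (5+1)| = |3| = 3 ≤ 2√5 ≈ 4.4721 ✓.


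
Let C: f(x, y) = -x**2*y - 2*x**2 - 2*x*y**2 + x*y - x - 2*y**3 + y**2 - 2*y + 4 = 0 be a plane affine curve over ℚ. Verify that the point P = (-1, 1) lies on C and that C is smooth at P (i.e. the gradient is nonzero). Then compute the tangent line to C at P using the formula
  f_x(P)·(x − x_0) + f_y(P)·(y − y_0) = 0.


Tangent line at P: 4*x - 4*y + 8 = 0.

Step 1: f(-1, 1) = 0, so P lies on C.
Step 2: partial derivatives
  f_x(x, y) = -2*x*y - 4*x - 2*y**2 + y - 1, f_y(x, y) = -x**2 - 4*x*y + x - 6*y**2 + 2*y - 2.
  f_x(P) = 4, f_y(P) = -4 (gradient nonzero, so P is smooth).
Step 3: tangent line at P: 4·(x − -1) + -4·(y − 1) = 0.
Expanding: 4*x - 4*y + 8 = 0.


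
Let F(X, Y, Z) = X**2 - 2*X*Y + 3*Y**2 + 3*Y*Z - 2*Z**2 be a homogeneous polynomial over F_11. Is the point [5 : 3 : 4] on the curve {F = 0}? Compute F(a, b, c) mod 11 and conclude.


F(5,3,4) ≡ 4 (mod 11); P is NOT on the curve.

Evaluate F(5, 3, 4) term-by-term (mod 11).
  X**2 ↦ 1·25·1·1 = 25
  -2*X*Y ↦ -2·5·3·1 = -30
  3*Y**2 ↦ 3·1·9·1 = 27
  3*Y*Z ↦ 3·1·3·4 = 36
  -2*Z**2 ↦ -2·1·1·16 = -32
Sum: F(5, 3, 4) = (25) + (-30) + (27) + (36) + (-32) = 26.
Reducing mod 11: 26 ≡ 4 (mod 11).
Since F(a, b, c) ≡ 4 ≠ 0 (mod 11), P does NOT lie on the curve.


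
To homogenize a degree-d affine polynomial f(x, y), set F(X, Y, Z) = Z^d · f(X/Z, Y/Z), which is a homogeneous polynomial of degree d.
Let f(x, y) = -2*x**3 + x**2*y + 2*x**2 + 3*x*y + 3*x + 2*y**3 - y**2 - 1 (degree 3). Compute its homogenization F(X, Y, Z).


F(X, Y, Z) = -2*X**3 + X**2*Y + 2*X**2*Z + 3*X*Y*Z + 3*X*Z**2 + 2*Y**3 - Y**2*Z - Z**3

deg(f) = 3.
Substitute x = X/Z, y = Y/Z into f, then multiply by Z^3.
  monomial -2·x^3·y^0 ↦ -2·X^3·Y^0·Z^0.
  monomial 1·x^2·y^1 ↦ 1·X^2·Y^1·Z^0.
  monomial 2·x^2·y^0 ↦ 2·X^2·Y^0·Z^1.
  monomial 3·x^1·y^1 ↦ 3·X^1·Y^1·Z^1.
  monomial 3·x^1·y^0 ↦ 3·X^1·Y^0·Z^2.
  monomial 2·x^0·y^3 ↦ 2·X^0·Y^3·Z^0.
  monomial -1·x^0·y^2 ↦ -1·X^0·Y^2·Z^1.
  monomial -1·x^0·y^0 ↦ -1·X^0·Y^0·Z^3.
Collecting: F(X, Y, Z) = -2*X**3 + X**2*Y + 2*X**2*Z + 3*X*Y*Z + 3*X*Z**2 + 2*Y**3 - Y**2*Z - Z**3.


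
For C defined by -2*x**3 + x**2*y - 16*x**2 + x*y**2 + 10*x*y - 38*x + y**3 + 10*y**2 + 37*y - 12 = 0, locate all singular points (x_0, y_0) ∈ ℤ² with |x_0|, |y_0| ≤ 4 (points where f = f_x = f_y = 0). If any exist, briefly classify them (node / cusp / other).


Singular points: {(-3, -2)}; classification: cusp.

Compute partial derivatives:
  f_x = -6*x**2 + 2*x*y - 32*x + y**2 + 10*y - 38.
  f_y = x**2 + 2*x*y + 10*x + 3*y**2 + 20*y + 37.
Scan x_0 ∈ {−4, ..., 4}. For each x_0, f_y(x_0, y) is a polynomial in y; find its integer roots y ∈ {−4, ..., 4}, then test f_x and f at those candidates.
  x = -4: f_y(-4, y) = 3*y**2 + 12*y + 13; no integer root y with |y| ≤ 4.
  x = -3: f_y(-3, y) = 3*y**2 + 14*y + 16; vanishes at y ∈ {-2}. (-3, -2): f_x = 0, f = 0 — SINGULAR.
  x = -2: f_y(-2, y) = 3*y**2 + 16*y + 21; vanishes at y ∈ {-3}. (-2, -3): f_x = -7 ≠ 0.
  x = -1: f_y(-1, y) = 3*y**2 + 18*y + 28; no integer root y with |y| ≤ 4.
  x = 0: f_y(0, y) = 3*y**2 + 20*y + 37; no integer root y with |y| ≤ 4.
  x = 1: f_y(1, y) = 3*y**2 + 22*y + 48; no integer root y with |y| ≤ 4.
  x = 2: f_y(2, y) = 3*y**2 + 24*y + 61; no integer root y with |y| ≤ 4.
  x = 3: f_y(3, y) = 3*y**2 + 26*y + 76; no integer root y with |y| ≤ 4.
  x = 4: f_y(4, y) = 3*y**2 + 28*y + 93; no integer root y with |y| ≤ 4.
Only singular point on the grid: (-3, -2).
Classify: substitute x = -3 + u, y = -2 + v and expand: f = -2*u**3 + u**2*v + u*v**2 + v**3 + v**2.
No constant or linear terms (consistent with a singular point). Quadratic part: v**2. Cubic part: -2*u**3 + u**2*v + u*v**2 + v**3.
The quadratic part v**2 is a perfect square, so there is a single (double) tangent line v = 0, i.e. y = -2. Restricting the cubic part to that line (v = 0) leaves -2*u**3 ≠ 0, so f is not divisible by v and the branch is v² ≈ 2*u**3 to lowest order — this is a cusp.
Classification: cusp.


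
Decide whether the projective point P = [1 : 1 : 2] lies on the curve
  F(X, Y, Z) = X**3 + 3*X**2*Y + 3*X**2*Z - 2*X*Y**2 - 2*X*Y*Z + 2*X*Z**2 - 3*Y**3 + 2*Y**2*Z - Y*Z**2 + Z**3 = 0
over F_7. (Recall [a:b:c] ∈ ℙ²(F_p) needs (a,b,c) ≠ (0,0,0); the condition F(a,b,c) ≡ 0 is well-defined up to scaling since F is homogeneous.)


F(1,1,2) ≡ 3 (mod 7); P is NOT on the curve.

Evaluate F(1, 1, 2) term-by-term (mod 7).
  X**3 ↦ 1·1·1·1 = 1
  3*X**2*Y ↦ 3·1·1·1 = 3
  3*X**2*Z ↦ 3·1·1·2 = 6
  -2*X*Y**2 ↦ -2·1·1·1 = -2
  -2*X*Y*Z ↦ -2·1·1·2 = -4
  2*X*Z**2 ↦ 2·1·1·4 = 8
  -3*Y**3 ↦ -3·1·1·1 = -3
  2*Y**2*Z ↦ 2·1·1·2 = 4
  -Y*Z**2 ↦ -1·1·1·4 = -4
  Z**3 ↦ 1·1·1·8 = 8
Sum: F(1, 1, 2) = (1) + (3) + (6) + (-2) + (-4) + (8) + (-3) + (4) + (-4) + (8) = 17.
Reducing mod 7: 17 ≡ 3 (mod 7).
Since F(a, b, c) ≡ 3 ≠ 0 (mod 7), P does NOT lie on the curve.


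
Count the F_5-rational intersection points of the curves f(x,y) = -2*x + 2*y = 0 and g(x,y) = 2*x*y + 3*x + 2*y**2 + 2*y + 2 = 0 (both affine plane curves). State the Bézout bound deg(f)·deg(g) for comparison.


Common zeros: ∅; count = 0; Bézout bound = 2.

deg(f) = 1, deg(g) = 2, so Bézout bound = 2.
Scan x ∈ F_5. For each x, list the y ∈ F_5 with f(x, y) ≡ 0 and those with g(x, y) ≡ 0 (mod 5); the common zeros in that column are the intersection.
  x = 0: f ≡ 0 at y ∈ {0}; g ≡ 0 at y ∈ ∅; common: ∅.
  x = 1: f ≡ 0 at y ∈ {1}; g ≡ 0 at y ∈ {0, 3}; common: ∅.
  x = 2: f ≡ 0 at y ∈ {2}; g ≡ 0 at y ∈ ∅; common: ∅.
  x = 3: f ≡ 0 at y ∈ {3}; g ≡ 0 at y ∈ {2, 4}; common: ∅.
  x = 4: f ≡ 0 at y ∈ {4}; g ≡ 0 at y ∈ ∅; common: ∅.
Collecting: common zeros = ∅, so the count is 0.
Comparison with the Bézout bound: 0 ≤ 2 = deg(f)·deg(g), as expected for curves with no common component (the affine F_5-count falls short of the bound because intersections may lie at infinity, over extension fields, or carry multiplicity).


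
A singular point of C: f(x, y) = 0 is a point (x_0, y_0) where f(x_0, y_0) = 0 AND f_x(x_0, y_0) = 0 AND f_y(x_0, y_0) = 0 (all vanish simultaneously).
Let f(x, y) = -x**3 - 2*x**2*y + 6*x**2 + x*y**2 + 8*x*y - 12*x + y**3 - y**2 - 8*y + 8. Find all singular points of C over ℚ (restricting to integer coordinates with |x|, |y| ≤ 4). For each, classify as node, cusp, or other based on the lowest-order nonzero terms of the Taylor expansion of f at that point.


Singular points: {(2, 0)}; classification: cusp.

Compute partial derivatives:
  f_x = -3*x**2 - 4*x*y + 12*x + y**2 + 8*y - 12.
  f_y = -2*x**2 + 2*x*y + 8*x + 3*y**2 - 2*y - 8.
Scan x_0 ∈ {−4, ..., 4}. For each x_0, f_y(x_0, y) is a polynomial in y; find its integer roots y ∈ {−4, ..., 4}, then test f_x and f at those candidates.
  x = -4: f_y(-4, y) = 3*y**2 - 10*y - 72; no integer root y with |y| ≤ 4.
  x = -3: f_y(-3, y) = 3*y**2 - 8*y - 50; no integer root y with |y| ≤ 4.
  x = -2: f_y(-2, y) = 3*y**2 - 6*y - 32; no integer root y with |y| ≤ 4.
  x = -1: f_y(-1, y) = 3*y**2 - 4*y - 18; no integer root y with |y| ≤ 4.
  x = 0: f_y(0, y) = 3*y**2 - 2*y - 8; vanishes at y ∈ {2}. (0, 2): f_x = 8 ≠ 0.
  x = 1: f_y(1, y) = 3*y**2 - 2; no integer root y with |y| ≤ 4.
  x = 2: f_y(2, y) = 3*y**2 + 2*y; vanishes at y ∈ {0}. (2, 0): f_x = 0, f = 0 — SINGULAR.
  x = 3: f_y(3, y) = 3*y**2 + 4*y - 2; no integer root y with |y| ≤ 4.
  x = 4: f_y(4, y) = 3*y**2 + 6*y - 8; no integer root y with |y| ≤ 4.
Only singular point on the grid: (2, 0).
Classify: substitute x = 2 + u, y = 0 + v and expand: f = -u**3 - 2*u**2*v + u*v**2 + v**3 + v**2.
No constant or linear terms (consistent with a singular point). Quadratic part: v**2. Cubic part: -u**3 - 2*u**2*v + u*v**2 + v**3.
The quadratic part v**2 is a perfect square, so there is a single (double) tangent line v = 0, i.e. y = 0. Restricting the cubic part to that line (v = 0) leaves -u**3 ≠ 0, so f is not divisible by v and the branch is v² ≈ u**3 to lowest order — this is a cusp.
Classification: cusp.


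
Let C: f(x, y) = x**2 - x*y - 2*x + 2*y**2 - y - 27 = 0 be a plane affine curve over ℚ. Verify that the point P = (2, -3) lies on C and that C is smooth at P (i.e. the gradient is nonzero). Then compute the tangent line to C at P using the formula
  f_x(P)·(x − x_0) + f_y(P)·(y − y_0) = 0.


Tangent line at P: 5*x - 15*y - 55 = 0.

Step 1: f(2, -3) = 0, so P lies on C.
Step 2: partial derivatives
  f_x(x, y) = 2*x - y - 2, f_y(x, y) = -x + 4*y - 1.
  f_x(P) = 5, f_y(P) = -15 (gradient nonzero, so P is smooth).
Step 3: tangent line at P: 5·(x − 2) + -15·(y − -3) = 0.
Expanding: 5*x - 15*y - 55 = 0.


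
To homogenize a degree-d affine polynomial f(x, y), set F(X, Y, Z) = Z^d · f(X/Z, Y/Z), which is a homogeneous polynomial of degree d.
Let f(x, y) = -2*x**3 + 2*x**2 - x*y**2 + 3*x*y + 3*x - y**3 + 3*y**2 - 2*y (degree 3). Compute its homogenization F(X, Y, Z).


F(X, Y, Z) = -2*X**3 + 2*X**2*Z - X*Y**2 + 3*X*Y*Z + 3*X*Z**2 - Y**3 + 3*Y**2*Z - 2*Y*Z**2

deg(f) = 3.
Substitute x = X/Z, y = Y/Z into f, then multiply by Z^3.
  monomial -2·x^3·y^0 ↦ -2·X^3·Y^0·Z^0.
  monomial 2·x^2·y^0 ↦ 2·X^2·Y^0·Z^1.
  monomial -1·x^1·y^2 ↦ -1·X^1·Y^2·Z^0.
  monomial 3·x^1·y^1 ↦ 3·X^1·Y^1·Z^1.
  monomial 3·x^1·y^0 ↦ 3·X^1·Y^0·Z^2.
  monomial -1·x^0·y^3 ↦ -1·X^0·Y^3·Z^0.
  monomial 3·x^0·y^2 ↦ 3·X^0·Y^2·Z^1.
  monomial -2·x^0·y^1 ↦ -2·X^0·Y^1·Z^2.
Collecting: F(X, Y, Z) = -2*X**3 + 2*X**2*Z - X*Y**2 + 3*X*Y*Z + 3*X*Z**2 - Y**3 + 3*Y**2*Z - 2*Y*Z**2.


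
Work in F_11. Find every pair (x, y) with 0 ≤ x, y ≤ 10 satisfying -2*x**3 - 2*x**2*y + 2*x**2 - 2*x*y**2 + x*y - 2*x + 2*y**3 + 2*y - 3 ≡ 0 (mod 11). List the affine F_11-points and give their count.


Affine F_11-points: {(2, 4), (4, 5), (5, 1), (6, 6), (7, 0), (8, 2), (8, 8), (8, 9)}; count = 8.

For each of the 121 pairs (x, y) ∈ F_11², evaluate f(x, y) mod 11. Record the zeros.
  x = 0: [0↦8, 1↦1, 2↦6, 3↦2, 4↦1, 5↦4, 6↦1, 7↦4, 8↦3, 9↦10, 10↦4]  zeros at y ∈ ∅
  x = 1: [0↦6, 1↦7, 2↦5, 3↦1, 4↦7, 5↦2, 6↦9, 7↦7, 8↦8, 9↦2, 10↦1]  zeros at y ∈ ∅
  x = 2: [0↦7, 1↦1, 2↦10, 3↦2, 4↦0, 5↦5, 6↦7, 7↦7, 8↦6, 9↦5, 10↦5]  zeros at y ∈ {4}
  x = 3: [0↦10, 1↦4, 2↦9, 3↦4, 4↦1, 5↦1, 6↦5, 7↦3, 8↦7, 9↦7, 10↦4]  zeros at y ∈ ∅
  x = 4: [0↦3, 1↦4, 2↦1, 3↦6, 4↦9, 5↦0, 6↦2, 7↦5, 8↦10, 9↦7, 10↦8]  zeros at y ∈ {5}
  x = 5: [0↦7, 1↦0, 2↦7, 3↦7, 4↦1, 5↦1, 6↦8, 7↦1, 8↦3, 9↦4, 10↦5]  zeros at y ∈ {1}
  x = 6: [0↦10, 1↦2, 2↦4, 3↦6, 4↦9, 5↦3, 6↦0, 7↦1, 8↦7, 9↦8, 10↦5]  zeros at y ∈ {6}
  x = 7: [0↦0, 1↦9, 2↦2, 3↦2, 4↦10, 5↦5, 6↦10, 7↦4, 8↦10, 9↦7, 10↦7]  zeros at y ∈ {0}
  x = 8: [0↦9, 1↦9, 2↦0, 3↦5, 4↦3, 5↦6, 6↦4, 7↦9, 8↦0, 9↦0, 10↦10]  zeros at y ∈ {2, 8, 9}
  x = 9: [0↦3, 1↦1, 2↦8, 3↦3, 4↦9, 5↦5, 6↦3, 7↦4, 8↦9, 9↦8, 10↦2]  zeros at y ∈ ∅
  x = 10: [0↦3, 1↦6, 2↦3, 3↦6, 4↦5, 5↦1, 6↦6, 7↦10, 8↦3, 9↦8, 10↦4]  zeros at y ∈ ∅
Collecting zeros: affine points = {(2, 4), (4, 5), (5, 1), (6, 6), (7, 0), (8, 2), (8, 8), (8, 9)}.
Total count |C(F_11)_aff| = 8.


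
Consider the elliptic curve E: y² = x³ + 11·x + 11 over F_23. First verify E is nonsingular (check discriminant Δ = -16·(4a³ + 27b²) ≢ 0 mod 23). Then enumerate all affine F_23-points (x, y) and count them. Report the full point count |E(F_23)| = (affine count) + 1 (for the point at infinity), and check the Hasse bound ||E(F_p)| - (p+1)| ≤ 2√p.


Affine points = {(1, 0), (2, 8), (2, 15), (3, 5), (3, 18), (4, 2), (4, 21), (8, 6), (8, 17), (12, 10), (12, 13), (15, 3), (15, 20), (19, 8), (19, 15), (21, 2), (21, 21)}; affine count = 17; |E(F_23)| = 18.

Discriminant check: Δ ∝ 4a³ + 27b² = 4·11³ + 27·11² = 4·1331 + 27·121 ≡ 12 (mod 23). Nonzero ⇒ E is nonsingular.
For each x ∈ F_23, compute rhs = x³ + 11·x + 11 mod 23, then count y ∈ F_23 with y² ≡ rhs.
  x = 0: rhs = 11, matching y values: none (0 points).
  x = 1: rhs = 0, matching y values: 0 (1 points).
  x = 2: rhs = 18, matching y values: 8, 15 (2 points).
  x = 3: rhs = 2, matching y values: 5, 18 (2 points).
  x = 4: rhs = 4, matching y values: 2, 21 (2 points).
  x = 5: rhs = 7, matching y values: none (0 points).
  x = 6: rhs = 17, matching y values: none (0 points).
  x = 7: rhs = 17, matching y values: none (0 points).
  x = 8: rhs = 13, matching y values: 6, 17 (2 points).
  x = 9: rhs = 11, matching y values: none (0 points).
  x = 10: rhs = 17, matching y values: none (0 points).
  x = 11: rhs = 14, matching y values: none (0 points).
  x = 12: rhs = 8, matching y values: 10, 13 (2 points).
  x = 13: rhs = 5, matching y values: none (0 points).
  x = 14: rhs = 11, matching y values: none (0 points).
  x = 15: rhs = 9, matching y values: 3, 20 (2 points).
  x = 16: rhs = 5, matching y values: none (0 points).
  x = 17: rhs = 5, matching y values: none (0 points).
  x = 18: rhs = 15, matching y values: none (0 points).
  x = 19: rhs = 18, matching y values: 8, 15 (2 points).
  x = 20: rhs = 20, matching y values: none (0 points).
  x = 21: rhs = 4, matching y values: 2, 21 (2 points).
  x = 22: rhs = 22, matching y values: none (0 points).
Total affine count: 17.
Full point count |E(F_23)| = 17 + 1 = 18.
Hasse bound: |18 − (23+1)| = |-6| = 6 ≤ 2√23 ≈ 9.5917 ✓.


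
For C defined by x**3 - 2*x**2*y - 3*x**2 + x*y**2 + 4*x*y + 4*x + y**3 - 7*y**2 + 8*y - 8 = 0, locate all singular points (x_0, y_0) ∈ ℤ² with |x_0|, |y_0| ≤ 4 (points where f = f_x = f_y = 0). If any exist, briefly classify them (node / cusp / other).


Singular points: {(2, 2)}; classification: node.

Compute partial derivatives:
  f_x = 3*x**2 - 4*x*y - 6*x + y**2 + 4*y + 4.
  f_y = -2*x**2 + 2*x*y + 4*x + 3*y**2 - 14*y + 8.
Scan x_0 ∈ {−4, ..., 4}. For each x_0, f_y(x_0, y) is a polynomial in y; find its integer roots y ∈ {−4, ..., 4}, then test f_x and f at those candidates.
  x = -4: f_y(-4, y) = 3*y**2 - 22*y - 40; no integer root y with |y| ≤ 4.
  x = -3: f_y(-3, y) = 3*y**2 - 20*y - 22; no integer root y with |y| ≤ 4.
  x = -2: f_y(-2, y) = 3*y**2 - 18*y - 8; no integer root y with |y| ≤ 4.
  x = -1: f_y(-1, y) = 3*y**2 - 16*y + 2; no integer root y with |y| ≤ 4.
  x = 0: f_y(0, y) = 3*y**2 - 14*y + 8; vanishes at y ∈ {4}. (0, 4): f_x = 36 ≠ 0.
  x = 1: f_y(1, y) = 3*y**2 - 12*y + 10; no integer root y with |y| ≤ 4.
  x = 2: f_y(2, y) = 3*y**2 - 10*y + 8; vanishes at y ∈ {2}. (2, 2): f_x = 0, f = 0 — SINGULAR.
  x = 3: f_y(3, y) = 3*y**2 - 8*y + 2; no integer root y with |y| ≤ 4.
  x = 4: f_y(4, y) = 3*y**2 - 6*y - 8; no integer root y with |y| ≤ 4.
Only singular point on the grid: (2, 2).
Classify: substitute x = 2 + u, y = 2 + v and expand: f = u**3 - 2*u**2*v - u**2 + u*v**2 + v**3 + v**2.
No constant or linear terms (consistent with a singular point). Quadratic part: -u**2 + v**2. Cubic part: u**3 - 2*u**2*v + u*v**2 + v**3.
The quadratic part v**2 - u**2 = (v − u)(v + u) splits into two distinct linear factors, so there are two distinct tangent lines y − 2 = ±(x − 2) — this is a node (ordinary double point).
Classification: node.


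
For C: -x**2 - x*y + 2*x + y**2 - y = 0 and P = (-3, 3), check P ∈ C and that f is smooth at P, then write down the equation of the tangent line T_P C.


Tangent line at P: 5*x + 8*y - 9 = 0.

Step 1: f(-3, 3) = 0, so P lies on C.
Step 2: partial derivatives
  f_x(x, y) = -2*x - y + 2, f_y(x, y) = -x + 2*y - 1.
  f_x(P) = 5, f_y(P) = 8 (gradient nonzero, so P is smooth).
Step 3: tangent line at P: 5·(x − -3) + 8·(y − 3) = 0.
Expanding: 5*x + 8*y - 9 = 0.


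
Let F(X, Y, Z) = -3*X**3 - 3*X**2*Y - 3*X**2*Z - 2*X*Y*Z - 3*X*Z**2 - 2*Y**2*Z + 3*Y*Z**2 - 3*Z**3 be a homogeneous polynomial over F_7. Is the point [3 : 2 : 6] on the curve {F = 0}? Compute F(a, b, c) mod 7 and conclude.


F(3,2,6) ≡ 3 (mod 7); P is NOT on the curve.

Evaluate F(3, 2, 6) term-by-term (mod 7).
  -3*X**3 ↦ -3·27·1·1 = -81
  -3*X**2*Y ↦ -3·9·2·1 = -54
  -3*X**2*Z ↦ -3·9·1·6 = -162
  -2*X*Y*Z ↦ -2·3·2·6 = -72
  -3*X*Z**2 ↦ -3·3·1·36 = -324
  -2*Y**2*Z ↦ -2·1·4·6 = -48
  3*Y*Z**2 ↦ 3·1·2·36 = 216
  -3*Z**3 ↦ -3·1·1·216 = -648
Sum: F(3, 2, 6) = (-81) + (-54) + (-162) + (-72) + (-324) + (-48) + (216) + (-648) = -1173.
Reducing mod 7: -1173 ≡ 3 (mod 7).
Since F(a, b, c) ≡ 3 ≠ 0 (mod 7), P does NOT lie on the curve.


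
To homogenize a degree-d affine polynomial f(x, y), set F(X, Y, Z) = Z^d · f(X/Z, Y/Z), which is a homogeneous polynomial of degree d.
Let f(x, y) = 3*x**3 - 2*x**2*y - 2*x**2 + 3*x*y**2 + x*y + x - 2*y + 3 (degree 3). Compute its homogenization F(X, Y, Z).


F(X, Y, Z) = 3*X**3 - 2*X**2*Y - 2*X**2*Z + 3*X*Y**2 + X*Y*Z + X*Z**2 - 2*Y*Z**2 + 3*Z**3

deg(f) = 3.
Substitute x = X/Z, y = Y/Z into f, then multiply by Z^3.
  monomial 3·x^3·y^0 ↦ 3·X^3·Y^0·Z^0.
  monomial -2·x^2·y^1 ↦ -2·X^2·Y^1·Z^0.
  monomial -2·x^2·y^0 ↦ -2·X^2·Y^0·Z^1.
  monomial 3·x^1·y^2 ↦ 3·X^1·Y^2·Z^0.
  monomial 1·x^1·y^1 ↦ 1·X^1·Y^1·Z^1.
  monomial 1·x^1·y^0 ↦ 1·X^1·Y^0·Z^2.
  monomial -2·x^0·y^1 ↦ -2·X^0·Y^1·Z^2.
  monomial 3·x^0·y^0 ↦ 3·X^0·Y^0·Z^3.
Collecting: F(X, Y, Z) = 3*X**3 - 2*X**2*Y - 2*X**2*Z + 3*X*Y**2 + X*Y*Z + X*Z**2 - 2*Y*Z**2 + 3*Z**3.


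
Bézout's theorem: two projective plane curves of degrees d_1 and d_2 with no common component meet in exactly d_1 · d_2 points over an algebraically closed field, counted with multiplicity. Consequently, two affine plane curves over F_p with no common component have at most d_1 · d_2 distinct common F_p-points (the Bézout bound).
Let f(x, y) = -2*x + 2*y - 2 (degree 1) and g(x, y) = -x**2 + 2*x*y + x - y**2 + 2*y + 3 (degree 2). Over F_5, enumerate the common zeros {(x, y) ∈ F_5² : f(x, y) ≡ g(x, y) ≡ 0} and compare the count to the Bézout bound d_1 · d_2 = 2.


Common zeros: {(2, 3)}; count = 1; Bézout bound = 2.

deg(f) = 1, deg(g) = 2, so Bézout bound = 2.
Scan x ∈ F_5. For each x, list the y ∈ F_5 with f(x, y) ≡ 0 and those with g(x, y) ≡ 0 (mod 5); the common zeros in that column are the intersection.
  x = 0: f ≡ 0 at y ∈ {1}; g ≡ 0 at y ∈ {3, 4}; common: ∅.
  x = 1: f ≡ 0 at y ∈ {2}; g ≡ 0 at y ∈ ∅; common: ∅.
  x = 2: f ≡ 0 at y ∈ {3}; g ≡ 0 at y ∈ {3}; common: {3}.
  x = 3: f ≡ 0 at y ∈ {4}; g ≡ 0 at y ∈ ∅; common: ∅.
  x = 4: f ≡ 0 at y ∈ {0}; g ≡ 0 at y ∈ {1, 4}; common: ∅.
Collecting: common zeros = {(2, 3)}, so the count is 1.
Comparison with the Bézout bound: 1 ≤ 2 = deg(f)·deg(g), as expected for curves with no common component (the affine F_5-count falls short of the bound because intersections may lie at infinity, over extension fields, or carry multiplicity).


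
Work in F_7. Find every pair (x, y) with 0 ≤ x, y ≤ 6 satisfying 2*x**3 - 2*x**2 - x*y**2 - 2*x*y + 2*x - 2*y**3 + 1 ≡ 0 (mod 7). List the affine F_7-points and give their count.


Affine F_7-points: {(1, 2), (3, 3), (4, 0), (4, 1), (4, 4)}; count = 5.

For each of the 49 pairs (x, y) ∈ F_7², evaluate f(x, y) mod 7. Record the zeros.
  x = 0: [0↦1, 1↦6, 2↦6, 3↦3, 4↦6, 5↦3, 6↦3]  zeros at y ∈ ∅
  x = 1: [0↦3, 1↦5, 2↦0, 3↦4, 4↦5, 5↦5, 6↦6]  zeros at y ∈ {2}
  x = 2: [0↦6, 1↦5, 2↦2, 3↦6, 4↦5, 5↦1, 6↦3]  zeros at y ∈ ∅
  x = 3: [0↦1, 1↦4, 2↦3, 3↦0, 4↦4, 5↦3, 6↦6]  zeros at y ∈ {3}
  x = 4: [0↦0, 1↦0, 2↦1, 3↦5, 4↦0, 5↦2, 6↦6]  zeros at y ∈ {0, 1, 4}
  x = 5: [0↦1, 1↦5, 2↦1, 3↦5, 4↦5, 5↦3, 6↦1]  zeros at y ∈ ∅
  x = 6: [0↦2, 1↦3, 2↦1, 3↦5, 4↦3, 5↦4, 6↦3]  zeros at y ∈ ∅
Collecting zeros: affine points = {(1, 2), (3, 3), (4, 0), (4, 1), (4, 4)}.
Total count |C(F_7)_aff| = 5.


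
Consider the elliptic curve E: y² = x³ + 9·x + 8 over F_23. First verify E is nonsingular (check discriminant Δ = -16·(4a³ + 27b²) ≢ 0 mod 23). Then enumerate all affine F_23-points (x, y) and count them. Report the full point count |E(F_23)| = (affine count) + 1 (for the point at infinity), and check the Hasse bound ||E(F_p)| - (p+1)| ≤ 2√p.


Affine points = {(0, 10), (0, 13), (1, 8), (1, 15), (3, 4), (3, 19), (4, 4), (4, 19), (6, 5), (6, 18), (7, 0), (9, 6), (9, 17), (11, 9), (11, 14), (12, 2), (12, 21), (14, 7), (14, 16), (16, 4), (16, 19), (19, 0), (20, 0)}; affine count = 23; |E(F_23)| = 24.

Discriminant check: Δ ∝ 4a³ + 27b² = 4·9³ + 27·8² = 4·729 + 27·64 ≡ 21 (mod 23). Nonzero ⇒ E is nonsingular.
For each x ∈ F_23, compute rhs = x³ + 9·x + 8 mod 23, then count y ∈ F_23 with y² ≡ rhs.
  x = 0: rhs = 8, matching y values: 10, 13 (2 points).
  x = 1: rhs = 18, matching y values: 8, 15 (2 points).
  x = 2: rhs = 11, matching y values: none (0 points).
  x = 3: rhs = 16, matching y values: 4, 19 (2 points).
  x = 4: rhs = 16, matching y values: 4, 19 (2 points).
  x = 5: rhs = 17, matching y values: none (0 points).
  x = 6: rhs = 2, matching y values: 5, 18 (2 points).
  x = 7: rhs = 0, matching y values: 0 (1 points).
  x = 8: rhs = 17, matching y values: none (0 points).
  x = 9: rhs = 13, matching y values: 6, 17 (2 points).
  x = 10: rhs = 17, matching y values: none (0 points).
  x = 11: rhs = 12, matching y values: 9, 14 (2 points).
  x = 12: rhs = 4, matching y values: 2, 21 (2 points).
  x = 13: rhs = 22, matching y values: none (0 points).
  x = 14: rhs = 3, matching y values: 7, 16 (2 points).
  x = 15: rhs = 22, matching y values: none (0 points).
  x = 16: rhs = 16, matching y values: 4, 19 (2 points).
  x = 17: rhs = 14, matching y values: none (0 points).
  x = 18: rhs = 22, matching y values: none (0 points).
  x = 19: rhs = 0, matching y values: 0 (1 points).
  x = 20: rhs = 0, matching y values: 0 (1 points).
  x = 21: rhs = 5, matching y values: none (0 points).
  x = 22: rhs = 21, matching y values: none (0 points).
Total affine count: 23.
Full point count |E(F_23)| = 23 + 1 = 24.
Hasse bound: |24 − (23+1)| = |0| = 0 ≤ 2√23 ≈ 9.5917 ✓.


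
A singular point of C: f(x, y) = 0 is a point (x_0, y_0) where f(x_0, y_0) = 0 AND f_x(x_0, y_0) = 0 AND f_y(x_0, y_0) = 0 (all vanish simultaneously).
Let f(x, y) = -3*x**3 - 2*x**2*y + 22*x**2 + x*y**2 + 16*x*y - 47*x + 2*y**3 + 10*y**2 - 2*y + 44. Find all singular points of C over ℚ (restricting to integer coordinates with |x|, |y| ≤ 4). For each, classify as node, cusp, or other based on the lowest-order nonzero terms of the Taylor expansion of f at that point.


Singular points: {(3, -2)}; classification: node.

Compute partial derivatives:
  f_x = -9*x**2 - 4*x*y + 44*x + y**2 + 16*y - 47.
  f_y = -2*x**2 + 2*x*y + 16*x + 6*y**2 + 20*y - 2.
Scan x_0 ∈ {−4, ..., 4}. For each x_0, f_y(x_0, y) is a polynomial in y; find its integer roots y ∈ {−4, ..., 4}, then test f_x and f at those candidates.
  x = -4: f_y(-4, y) = 6*y**2 + 12*y - 98; no integer root y with |y| ≤ 4.
  x = -3: f_y(-3, y) = 6*y**2 + 14*y - 68; no integer root y with |y| ≤ 4.
  x = -2: f_y(-2, y) = 6*y**2 + 16*y - 42; no integer root y with |y| ≤ 4.
  x = -1: f_y(-1, y) = 6*y**2 + 18*y - 20; no integer root y with |y| ≤ 4.
  x = 0: f_y(0, y) = 6*y**2 + 20*y - 2; no integer root y with |y| ≤ 4.
  x = 1: f_y(1, y) = 6*y**2 + 22*y + 12; vanishes at y ∈ {-3}. (1, -3): f_x = -39 ≠ 0.
  x = 2: f_y(2, y) = 6*y**2 + 24*y + 22; no integer root y with |y| ≤ 4.
  x = 3: f_y(3, y) = 6*y**2 + 26*y + 28; vanishes at y ∈ {-2}. (3, -2): f_x = 0, f = 0 — SINGULAR.
  x = 4: f_y(4, y) = 6*y**2 + 28*y + 30; vanishes at y ∈ {-3}. (4, -3): f_x = -6 ≠ 0.
Only singular point on the grid: (3, -2).
Classify: substitute x = 3 + u, y = -2 + v and expand: f = -3*u**3 - 2*u**2*v - u**2 + u*v**2 + 2*v**3 + v**2.
No constant or linear terms (consistent with a singular point). Quadratic part: -u**2 + v**2. Cubic part: -3*u**3 - 2*u**2*v + u*v**2 + 2*v**3.
The quadratic part v**2 - u**2 = (v − u)(v + u) splits into two distinct linear factors, so there are two distinct tangent lines y − -2 = ±(x − 3) — this is a node (ordinary double point).
Classification: node.


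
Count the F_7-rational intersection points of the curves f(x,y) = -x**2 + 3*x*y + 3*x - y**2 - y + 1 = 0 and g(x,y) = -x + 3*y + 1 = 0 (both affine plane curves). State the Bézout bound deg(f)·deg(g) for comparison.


Common zeros: {(4, 1), (6, 4)}; count = 2; Bézout bound = 2.

deg(f) = 2, deg(g) = 1, so Bézout bound = 2.
Scan x ∈ F_7. For each x, list the y ∈ F_7 with f(x, y) ≡ 0 and those with g(x, y) ≡ 0 (mod 7); the common zeros in that column are the intersection.
  x = 0: f ≡ 0 at y ∈ ∅; g ≡ 0 at y ∈ {2}; common: ∅.
  x = 1: f ≡ 0 at y ∈ {3, 6}; g ≡ 0 at y ∈ {0}; common: ∅.
  x = 2: f ≡ 0 at y ∈ {1, 4}; g ≡ 0 at y ∈ {5}; common: ∅.
  x = 3: f ≡ 0 at y ∈ ∅; g ≡ 0 at y ∈ {3}; common: ∅.
  x = 4: f ≡ 0 at y ∈ {1, 3}; g ≡ 0 at y ∈ {1}; common: {1}.
  x = 5: f ≡ 0 at y ∈ ∅; g ≡ 0 at y ∈ {6}; common: ∅.
  x = 6: f ≡ 0 at y ∈ {4, 6}; g ≡ 0 at y ∈ {4}; common: {4}.
Collecting: common zeros = {(4, 1), (6, 4)}, so the count is 2.
Comparison with the Bézout bound: 2 ≤ 2 = deg(f)·deg(g), as expected for curves with no common component (the bound is attained).


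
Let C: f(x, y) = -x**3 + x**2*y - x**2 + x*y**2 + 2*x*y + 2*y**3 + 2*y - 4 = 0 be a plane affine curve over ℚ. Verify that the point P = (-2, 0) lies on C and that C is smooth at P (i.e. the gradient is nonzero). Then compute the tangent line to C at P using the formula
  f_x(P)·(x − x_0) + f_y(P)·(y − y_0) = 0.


Tangent line at P: -8*x + 2*y - 16 = 0.

Step 1: f(-2, 0) = 0, so P lies on C.
Step 2: partial derivatives
  f_x(x, y) = -3*x**2 + 2*x*y - 2*x + y**2 + 2*y, f_y(x, y) = x**2 + 2*x*y + 2*x + 6*y**2 + 2.
  f_x(P) = -8, f_y(P) = 2 (gradient nonzero, so P is smooth).
Step 3: tangent line at P: -8·(x − -2) + 2·(y − 0) = 0.
Expanding: -8*x + 2*y - 16 = 0.


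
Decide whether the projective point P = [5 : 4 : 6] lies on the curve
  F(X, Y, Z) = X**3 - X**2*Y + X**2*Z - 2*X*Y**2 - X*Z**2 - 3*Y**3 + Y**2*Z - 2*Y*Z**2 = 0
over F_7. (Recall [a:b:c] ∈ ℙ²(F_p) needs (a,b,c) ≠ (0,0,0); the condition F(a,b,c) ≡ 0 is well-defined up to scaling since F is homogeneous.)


F(5,4,6) ≡ 4 (mod 7); P is NOT on the curve.

Evaluate F(5, 4, 6) term-by-term (mod 7).
  X**3 ↦ 1·125·1·1 = 125
  -X**2*Y ↦ -1·25·4·1 = -100
  X**2*Z ↦ 1·25·1·6 = 150
  -2*X*Y**2 ↦ -2·5·16·1 = -160
  -X*Z**2 ↦ -1·5·1·36 = -180
  -3*Y**3 ↦ -3·1·64·1 = -192
  Y**2*Z ↦ 1·1·16·6 = 96
  -2*Y*Z**2 ↦ -2·1·4·36 = -288
Sum: F(5, 4, 6) = (125) + (-100) + (150) + (-160) + (-180) + (-192) + (96) + (-288) = -549.
Reducing mod 7: -549 ≡ 4 (mod 7).
Since F(a, b, c) ≡ 4 ≠ 0 (mod 7), P does NOT lie on the curve.


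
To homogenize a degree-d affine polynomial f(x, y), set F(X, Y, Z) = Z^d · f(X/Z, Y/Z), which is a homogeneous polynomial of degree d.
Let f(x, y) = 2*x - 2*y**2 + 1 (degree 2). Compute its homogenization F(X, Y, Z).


F(X, Y, Z) = 2*X*Z - 2*Y**2 + Z**2

deg(f) = 2.
Substitute x = X/Z, y = Y/Z into f, then multiply by Z^2.
  monomial 2·x^1·y^0 ↦ 2·X^1·Y^0·Z^1.
  monomial -2·x^0·y^2 ↦ -2·X^0·Y^2·Z^0.
  monomial 1·x^0·y^0 ↦ 1·X^0·Y^0·Z^2.
Collecting: F(X, Y, Z) = 2*X*Z - 2*Y**2 + Z**2.
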